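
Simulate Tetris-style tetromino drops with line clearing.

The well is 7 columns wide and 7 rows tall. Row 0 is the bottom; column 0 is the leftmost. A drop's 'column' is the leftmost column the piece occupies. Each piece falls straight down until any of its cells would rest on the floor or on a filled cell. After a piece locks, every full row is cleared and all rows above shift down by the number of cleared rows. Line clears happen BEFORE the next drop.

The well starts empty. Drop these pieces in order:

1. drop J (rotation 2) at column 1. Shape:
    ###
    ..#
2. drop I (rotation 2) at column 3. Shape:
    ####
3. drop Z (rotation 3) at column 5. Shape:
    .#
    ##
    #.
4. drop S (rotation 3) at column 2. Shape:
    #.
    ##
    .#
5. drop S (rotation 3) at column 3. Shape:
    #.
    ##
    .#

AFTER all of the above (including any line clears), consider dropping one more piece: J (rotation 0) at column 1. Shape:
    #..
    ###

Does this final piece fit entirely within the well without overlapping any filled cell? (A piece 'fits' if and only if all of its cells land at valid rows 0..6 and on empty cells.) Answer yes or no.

Answer: no

Derivation:
Drop 1: J rot2 at col 1 lands with bottom-row=0; cleared 0 line(s) (total 0); column heights now [0 2 2 2 0 0 0], max=2
Drop 2: I rot2 at col 3 lands with bottom-row=2; cleared 0 line(s) (total 0); column heights now [0 2 2 3 3 3 3], max=3
Drop 3: Z rot3 at col 5 lands with bottom-row=3; cleared 0 line(s) (total 0); column heights now [0 2 2 3 3 5 6], max=6
Drop 4: S rot3 at col 2 lands with bottom-row=3; cleared 0 line(s) (total 0); column heights now [0 2 6 5 3 5 6], max=6
Drop 5: S rot3 at col 3 lands with bottom-row=4; cleared 0 line(s) (total 0); column heights now [0 2 6 7 6 5 6], max=7
Test piece J rot0 at col 1 (width 3): heights before test = [0 2 6 7 6 5 6]; fits = False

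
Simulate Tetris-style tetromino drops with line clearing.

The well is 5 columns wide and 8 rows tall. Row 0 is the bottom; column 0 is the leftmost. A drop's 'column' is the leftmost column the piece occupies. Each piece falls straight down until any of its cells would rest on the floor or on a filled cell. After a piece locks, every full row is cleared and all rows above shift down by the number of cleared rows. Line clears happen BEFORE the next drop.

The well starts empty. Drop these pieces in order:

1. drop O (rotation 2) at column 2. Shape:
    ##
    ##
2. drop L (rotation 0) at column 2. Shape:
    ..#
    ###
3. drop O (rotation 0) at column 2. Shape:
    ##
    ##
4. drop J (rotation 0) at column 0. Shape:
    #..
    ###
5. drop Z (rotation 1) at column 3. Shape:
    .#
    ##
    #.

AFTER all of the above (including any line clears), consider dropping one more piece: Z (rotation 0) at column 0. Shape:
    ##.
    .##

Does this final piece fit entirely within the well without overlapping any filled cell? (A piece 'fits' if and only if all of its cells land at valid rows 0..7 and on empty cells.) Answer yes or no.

Answer: yes

Derivation:
Drop 1: O rot2 at col 2 lands with bottom-row=0; cleared 0 line(s) (total 0); column heights now [0 0 2 2 0], max=2
Drop 2: L rot0 at col 2 lands with bottom-row=2; cleared 0 line(s) (total 0); column heights now [0 0 3 3 4], max=4
Drop 3: O rot0 at col 2 lands with bottom-row=3; cleared 0 line(s) (total 0); column heights now [0 0 5 5 4], max=5
Drop 4: J rot0 at col 0 lands with bottom-row=5; cleared 0 line(s) (total 0); column heights now [7 6 6 5 4], max=7
Drop 5: Z rot1 at col 3 lands with bottom-row=5; cleared 0 line(s) (total 0); column heights now [7 6 6 7 8], max=8
Test piece Z rot0 at col 0 (width 3): heights before test = [7 6 6 7 8]; fits = True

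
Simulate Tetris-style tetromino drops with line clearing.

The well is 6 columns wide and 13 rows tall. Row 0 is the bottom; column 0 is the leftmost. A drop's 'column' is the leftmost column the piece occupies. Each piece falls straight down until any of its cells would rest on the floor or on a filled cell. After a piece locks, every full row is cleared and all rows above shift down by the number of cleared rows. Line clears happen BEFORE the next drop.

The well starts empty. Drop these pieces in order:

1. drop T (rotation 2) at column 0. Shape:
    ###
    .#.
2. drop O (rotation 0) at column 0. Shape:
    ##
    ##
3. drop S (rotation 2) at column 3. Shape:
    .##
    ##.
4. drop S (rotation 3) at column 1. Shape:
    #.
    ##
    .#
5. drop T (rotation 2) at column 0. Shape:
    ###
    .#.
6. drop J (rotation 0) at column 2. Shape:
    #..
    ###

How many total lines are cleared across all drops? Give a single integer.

Drop 1: T rot2 at col 0 lands with bottom-row=0; cleared 0 line(s) (total 0); column heights now [2 2 2 0 0 0], max=2
Drop 2: O rot0 at col 0 lands with bottom-row=2; cleared 0 line(s) (total 0); column heights now [4 4 2 0 0 0], max=4
Drop 3: S rot2 at col 3 lands with bottom-row=0; cleared 0 line(s) (total 0); column heights now [4 4 2 1 2 2], max=4
Drop 4: S rot3 at col 1 lands with bottom-row=3; cleared 0 line(s) (total 0); column heights now [4 6 5 1 2 2], max=6
Drop 5: T rot2 at col 0 lands with bottom-row=6; cleared 0 line(s) (total 0); column heights now [8 8 8 1 2 2], max=8
Drop 6: J rot0 at col 2 lands with bottom-row=8; cleared 0 line(s) (total 0); column heights now [8 8 10 9 9 2], max=10

Answer: 0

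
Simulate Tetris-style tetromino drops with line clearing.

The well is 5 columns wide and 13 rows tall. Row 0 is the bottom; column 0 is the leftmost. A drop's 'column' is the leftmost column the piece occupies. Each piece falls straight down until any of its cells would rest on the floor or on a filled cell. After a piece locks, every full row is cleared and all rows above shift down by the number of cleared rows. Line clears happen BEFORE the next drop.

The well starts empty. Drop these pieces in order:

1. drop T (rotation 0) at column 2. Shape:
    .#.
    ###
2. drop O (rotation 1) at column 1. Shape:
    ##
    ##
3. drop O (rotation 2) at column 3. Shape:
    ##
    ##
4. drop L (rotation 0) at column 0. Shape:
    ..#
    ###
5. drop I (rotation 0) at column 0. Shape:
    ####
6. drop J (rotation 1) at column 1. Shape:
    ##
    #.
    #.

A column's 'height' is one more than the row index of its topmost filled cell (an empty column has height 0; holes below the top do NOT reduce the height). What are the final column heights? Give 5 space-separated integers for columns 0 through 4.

Answer: 5 8 8 5 3

Derivation:
Drop 1: T rot0 at col 2 lands with bottom-row=0; cleared 0 line(s) (total 0); column heights now [0 0 1 2 1], max=2
Drop 2: O rot1 at col 1 lands with bottom-row=1; cleared 0 line(s) (total 0); column heights now [0 3 3 2 1], max=3
Drop 3: O rot2 at col 3 lands with bottom-row=2; cleared 0 line(s) (total 0); column heights now [0 3 3 4 4], max=4
Drop 4: L rot0 at col 0 lands with bottom-row=3; cleared 1 line(s) (total 1); column heights now [0 3 4 3 3], max=4
Drop 5: I rot0 at col 0 lands with bottom-row=4; cleared 0 line(s) (total 1); column heights now [5 5 5 5 3], max=5
Drop 6: J rot1 at col 1 lands with bottom-row=5; cleared 0 line(s) (total 1); column heights now [5 8 8 5 3], max=8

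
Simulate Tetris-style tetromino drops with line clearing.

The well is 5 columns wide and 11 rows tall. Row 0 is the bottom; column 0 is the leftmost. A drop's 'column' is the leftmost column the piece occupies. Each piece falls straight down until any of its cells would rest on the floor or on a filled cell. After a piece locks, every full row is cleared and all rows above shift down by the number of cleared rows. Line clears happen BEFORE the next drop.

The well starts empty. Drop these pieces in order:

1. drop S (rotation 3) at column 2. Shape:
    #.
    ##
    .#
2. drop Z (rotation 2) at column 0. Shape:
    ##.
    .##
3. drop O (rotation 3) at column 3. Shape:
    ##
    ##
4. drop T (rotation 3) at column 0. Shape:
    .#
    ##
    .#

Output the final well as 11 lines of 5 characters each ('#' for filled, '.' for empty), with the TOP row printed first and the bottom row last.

Answer: .....
.....
.....
.#...
##...
.#...
##...
.####
..###
..##.
...#.

Derivation:
Drop 1: S rot3 at col 2 lands with bottom-row=0; cleared 0 line(s) (total 0); column heights now [0 0 3 2 0], max=3
Drop 2: Z rot2 at col 0 lands with bottom-row=3; cleared 0 line(s) (total 0); column heights now [5 5 4 2 0], max=5
Drop 3: O rot3 at col 3 lands with bottom-row=2; cleared 0 line(s) (total 0); column heights now [5 5 4 4 4], max=5
Drop 4: T rot3 at col 0 lands with bottom-row=5; cleared 0 line(s) (total 0); column heights now [7 8 4 4 4], max=8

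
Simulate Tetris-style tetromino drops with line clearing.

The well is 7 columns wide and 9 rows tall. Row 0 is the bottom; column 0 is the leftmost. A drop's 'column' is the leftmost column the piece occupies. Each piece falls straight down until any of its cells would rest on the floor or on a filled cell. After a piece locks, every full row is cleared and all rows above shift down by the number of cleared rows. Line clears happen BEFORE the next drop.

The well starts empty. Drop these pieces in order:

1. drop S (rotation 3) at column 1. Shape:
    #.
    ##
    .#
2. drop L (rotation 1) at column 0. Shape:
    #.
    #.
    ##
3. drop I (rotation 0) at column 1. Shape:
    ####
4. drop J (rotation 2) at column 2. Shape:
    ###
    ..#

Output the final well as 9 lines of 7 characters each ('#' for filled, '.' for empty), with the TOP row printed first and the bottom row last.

Answer: .......
.......
..###..
#...#..
#####..
##.....
.#.....
.##....
..#....

Derivation:
Drop 1: S rot3 at col 1 lands with bottom-row=0; cleared 0 line(s) (total 0); column heights now [0 3 2 0 0 0 0], max=3
Drop 2: L rot1 at col 0 lands with bottom-row=3; cleared 0 line(s) (total 0); column heights now [6 4 2 0 0 0 0], max=6
Drop 3: I rot0 at col 1 lands with bottom-row=4; cleared 0 line(s) (total 0); column heights now [6 5 5 5 5 0 0], max=6
Drop 4: J rot2 at col 2 lands with bottom-row=5; cleared 0 line(s) (total 0); column heights now [6 5 7 7 7 0 0], max=7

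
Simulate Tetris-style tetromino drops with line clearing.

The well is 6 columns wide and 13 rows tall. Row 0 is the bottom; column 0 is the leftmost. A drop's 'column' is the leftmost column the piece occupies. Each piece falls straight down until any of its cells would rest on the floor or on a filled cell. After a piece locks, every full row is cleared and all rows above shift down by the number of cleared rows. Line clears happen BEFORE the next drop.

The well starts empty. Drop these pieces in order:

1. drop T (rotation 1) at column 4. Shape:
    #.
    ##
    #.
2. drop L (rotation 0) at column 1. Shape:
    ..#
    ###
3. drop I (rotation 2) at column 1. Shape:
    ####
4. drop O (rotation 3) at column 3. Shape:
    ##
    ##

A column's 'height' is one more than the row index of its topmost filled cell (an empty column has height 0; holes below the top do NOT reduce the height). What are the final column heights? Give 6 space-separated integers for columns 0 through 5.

Answer: 0 4 4 6 6 2

Derivation:
Drop 1: T rot1 at col 4 lands with bottom-row=0; cleared 0 line(s) (total 0); column heights now [0 0 0 0 3 2], max=3
Drop 2: L rot0 at col 1 lands with bottom-row=0; cleared 0 line(s) (total 0); column heights now [0 1 1 2 3 2], max=3
Drop 3: I rot2 at col 1 lands with bottom-row=3; cleared 0 line(s) (total 0); column heights now [0 4 4 4 4 2], max=4
Drop 4: O rot3 at col 3 lands with bottom-row=4; cleared 0 line(s) (total 0); column heights now [0 4 4 6 6 2], max=6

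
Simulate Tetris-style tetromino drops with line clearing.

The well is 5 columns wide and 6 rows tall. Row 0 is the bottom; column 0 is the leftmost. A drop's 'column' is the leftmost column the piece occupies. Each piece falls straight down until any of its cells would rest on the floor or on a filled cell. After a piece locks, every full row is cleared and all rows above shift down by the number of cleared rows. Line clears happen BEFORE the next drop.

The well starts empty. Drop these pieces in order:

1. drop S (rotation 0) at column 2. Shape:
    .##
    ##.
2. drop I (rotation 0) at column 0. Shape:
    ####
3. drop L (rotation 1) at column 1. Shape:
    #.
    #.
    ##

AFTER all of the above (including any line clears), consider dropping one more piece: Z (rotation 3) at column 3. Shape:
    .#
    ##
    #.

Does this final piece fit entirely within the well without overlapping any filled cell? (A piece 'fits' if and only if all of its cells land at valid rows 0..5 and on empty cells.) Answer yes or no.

Drop 1: S rot0 at col 2 lands with bottom-row=0; cleared 0 line(s) (total 0); column heights now [0 0 1 2 2], max=2
Drop 2: I rot0 at col 0 lands with bottom-row=2; cleared 0 line(s) (total 0); column heights now [3 3 3 3 2], max=3
Drop 3: L rot1 at col 1 lands with bottom-row=3; cleared 0 line(s) (total 0); column heights now [3 6 4 3 2], max=6
Test piece Z rot3 at col 3 (width 2): heights before test = [3 6 4 3 2]; fits = True

Answer: yes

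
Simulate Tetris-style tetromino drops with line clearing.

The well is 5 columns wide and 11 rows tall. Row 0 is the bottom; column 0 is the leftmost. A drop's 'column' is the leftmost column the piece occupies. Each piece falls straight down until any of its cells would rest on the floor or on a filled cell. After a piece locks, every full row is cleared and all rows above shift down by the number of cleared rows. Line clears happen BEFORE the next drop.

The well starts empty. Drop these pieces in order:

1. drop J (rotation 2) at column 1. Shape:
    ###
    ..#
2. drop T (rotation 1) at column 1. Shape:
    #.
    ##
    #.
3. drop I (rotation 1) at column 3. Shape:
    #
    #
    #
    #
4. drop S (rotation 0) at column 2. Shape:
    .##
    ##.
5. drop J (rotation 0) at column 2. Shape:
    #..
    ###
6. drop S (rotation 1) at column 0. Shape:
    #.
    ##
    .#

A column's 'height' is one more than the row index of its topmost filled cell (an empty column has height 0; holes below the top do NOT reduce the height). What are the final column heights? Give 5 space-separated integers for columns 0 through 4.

Drop 1: J rot2 at col 1 lands with bottom-row=0; cleared 0 line(s) (total 0); column heights now [0 2 2 2 0], max=2
Drop 2: T rot1 at col 1 lands with bottom-row=2; cleared 0 line(s) (total 0); column heights now [0 5 4 2 0], max=5
Drop 3: I rot1 at col 3 lands with bottom-row=2; cleared 0 line(s) (total 0); column heights now [0 5 4 6 0], max=6
Drop 4: S rot0 at col 2 lands with bottom-row=6; cleared 0 line(s) (total 0); column heights now [0 5 7 8 8], max=8
Drop 5: J rot0 at col 2 lands with bottom-row=8; cleared 0 line(s) (total 0); column heights now [0 5 10 9 9], max=10
Drop 6: S rot1 at col 0 lands with bottom-row=5; cleared 0 line(s) (total 0); column heights now [8 7 10 9 9], max=10

Answer: 8 7 10 9 9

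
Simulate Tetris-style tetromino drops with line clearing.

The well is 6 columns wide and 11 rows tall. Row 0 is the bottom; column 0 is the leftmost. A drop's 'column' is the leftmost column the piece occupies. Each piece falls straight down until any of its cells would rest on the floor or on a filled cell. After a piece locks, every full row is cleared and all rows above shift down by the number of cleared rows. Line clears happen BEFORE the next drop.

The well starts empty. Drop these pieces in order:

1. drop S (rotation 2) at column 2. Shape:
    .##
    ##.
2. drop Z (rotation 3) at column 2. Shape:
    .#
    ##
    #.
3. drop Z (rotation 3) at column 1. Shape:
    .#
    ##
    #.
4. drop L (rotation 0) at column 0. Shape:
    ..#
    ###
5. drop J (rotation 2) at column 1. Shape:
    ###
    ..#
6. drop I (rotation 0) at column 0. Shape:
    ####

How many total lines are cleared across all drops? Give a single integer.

Answer: 0

Derivation:
Drop 1: S rot2 at col 2 lands with bottom-row=0; cleared 0 line(s) (total 0); column heights now [0 0 1 2 2 0], max=2
Drop 2: Z rot3 at col 2 lands with bottom-row=1; cleared 0 line(s) (total 0); column heights now [0 0 3 4 2 0], max=4
Drop 3: Z rot3 at col 1 lands with bottom-row=2; cleared 0 line(s) (total 0); column heights now [0 4 5 4 2 0], max=5
Drop 4: L rot0 at col 0 lands with bottom-row=5; cleared 0 line(s) (total 0); column heights now [6 6 7 4 2 0], max=7
Drop 5: J rot2 at col 1 lands with bottom-row=6; cleared 0 line(s) (total 0); column heights now [6 8 8 8 2 0], max=8
Drop 6: I rot0 at col 0 lands with bottom-row=8; cleared 0 line(s) (total 0); column heights now [9 9 9 9 2 0], max=9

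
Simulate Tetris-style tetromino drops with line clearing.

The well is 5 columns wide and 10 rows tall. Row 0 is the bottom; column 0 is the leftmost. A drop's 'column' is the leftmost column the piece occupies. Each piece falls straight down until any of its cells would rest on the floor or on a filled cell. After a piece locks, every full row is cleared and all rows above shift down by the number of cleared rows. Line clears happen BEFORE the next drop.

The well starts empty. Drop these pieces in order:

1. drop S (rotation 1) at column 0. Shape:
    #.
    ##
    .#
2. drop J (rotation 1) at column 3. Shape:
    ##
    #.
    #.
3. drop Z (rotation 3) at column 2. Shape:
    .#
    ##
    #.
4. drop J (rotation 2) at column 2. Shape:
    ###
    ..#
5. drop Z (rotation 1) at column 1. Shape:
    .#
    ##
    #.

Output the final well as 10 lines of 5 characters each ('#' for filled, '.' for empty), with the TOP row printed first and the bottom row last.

Answer: .....
.....
..#..
.##..
.####
...##
..##.
#.###
##.#.
.#.#.

Derivation:
Drop 1: S rot1 at col 0 lands with bottom-row=0; cleared 0 line(s) (total 0); column heights now [3 2 0 0 0], max=3
Drop 2: J rot1 at col 3 lands with bottom-row=0; cleared 0 line(s) (total 0); column heights now [3 2 0 3 3], max=3
Drop 3: Z rot3 at col 2 lands with bottom-row=2; cleared 0 line(s) (total 0); column heights now [3 2 4 5 3], max=5
Drop 4: J rot2 at col 2 lands with bottom-row=4; cleared 0 line(s) (total 0); column heights now [3 2 6 6 6], max=6
Drop 5: Z rot1 at col 1 lands with bottom-row=5; cleared 0 line(s) (total 0); column heights now [3 7 8 6 6], max=8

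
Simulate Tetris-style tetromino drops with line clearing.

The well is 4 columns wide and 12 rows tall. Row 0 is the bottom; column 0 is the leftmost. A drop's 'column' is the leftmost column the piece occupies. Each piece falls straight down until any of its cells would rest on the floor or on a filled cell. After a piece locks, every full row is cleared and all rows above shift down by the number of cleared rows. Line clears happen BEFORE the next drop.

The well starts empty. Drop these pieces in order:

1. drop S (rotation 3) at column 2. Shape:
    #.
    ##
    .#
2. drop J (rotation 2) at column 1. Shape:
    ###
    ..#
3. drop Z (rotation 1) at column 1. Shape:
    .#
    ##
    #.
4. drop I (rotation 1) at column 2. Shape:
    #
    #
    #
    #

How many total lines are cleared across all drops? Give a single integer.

Answer: 0

Derivation:
Drop 1: S rot3 at col 2 lands with bottom-row=0; cleared 0 line(s) (total 0); column heights now [0 0 3 2], max=3
Drop 2: J rot2 at col 1 lands with bottom-row=2; cleared 0 line(s) (total 0); column heights now [0 4 4 4], max=4
Drop 3: Z rot1 at col 1 lands with bottom-row=4; cleared 0 line(s) (total 0); column heights now [0 6 7 4], max=7
Drop 4: I rot1 at col 2 lands with bottom-row=7; cleared 0 line(s) (total 0); column heights now [0 6 11 4], max=11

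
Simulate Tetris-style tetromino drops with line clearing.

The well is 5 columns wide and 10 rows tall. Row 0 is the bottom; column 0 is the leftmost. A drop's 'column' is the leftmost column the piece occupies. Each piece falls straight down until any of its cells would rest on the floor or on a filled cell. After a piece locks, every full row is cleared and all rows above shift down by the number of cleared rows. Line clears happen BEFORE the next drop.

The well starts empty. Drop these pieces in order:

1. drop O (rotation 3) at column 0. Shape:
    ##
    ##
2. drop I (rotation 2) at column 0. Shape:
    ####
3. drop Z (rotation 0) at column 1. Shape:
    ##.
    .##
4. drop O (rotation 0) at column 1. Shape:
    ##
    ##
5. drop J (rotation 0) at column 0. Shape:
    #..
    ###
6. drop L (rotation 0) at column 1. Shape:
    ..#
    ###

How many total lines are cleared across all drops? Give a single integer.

Drop 1: O rot3 at col 0 lands with bottom-row=0; cleared 0 line(s) (total 0); column heights now [2 2 0 0 0], max=2
Drop 2: I rot2 at col 0 lands with bottom-row=2; cleared 0 line(s) (total 0); column heights now [3 3 3 3 0], max=3
Drop 3: Z rot0 at col 1 lands with bottom-row=3; cleared 0 line(s) (total 0); column heights now [3 5 5 4 0], max=5
Drop 4: O rot0 at col 1 lands with bottom-row=5; cleared 0 line(s) (total 0); column heights now [3 7 7 4 0], max=7
Drop 5: J rot0 at col 0 lands with bottom-row=7; cleared 0 line(s) (total 0); column heights now [9 8 8 4 0], max=9
Drop 6: L rot0 at col 1 lands with bottom-row=8; cleared 0 line(s) (total 0); column heights now [9 9 9 10 0], max=10

Answer: 0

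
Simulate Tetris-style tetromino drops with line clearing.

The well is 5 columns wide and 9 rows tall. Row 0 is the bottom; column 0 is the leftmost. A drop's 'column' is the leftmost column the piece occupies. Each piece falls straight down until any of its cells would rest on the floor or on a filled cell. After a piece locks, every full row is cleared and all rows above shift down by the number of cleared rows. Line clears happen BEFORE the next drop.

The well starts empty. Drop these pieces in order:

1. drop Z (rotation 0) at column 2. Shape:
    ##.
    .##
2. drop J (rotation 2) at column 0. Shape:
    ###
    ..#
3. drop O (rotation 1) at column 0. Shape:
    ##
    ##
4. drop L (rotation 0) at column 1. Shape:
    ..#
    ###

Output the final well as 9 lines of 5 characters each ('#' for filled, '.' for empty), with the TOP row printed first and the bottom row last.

Answer: .....
...#.
.###.
##...
##...
###..
..#..
..##.
...##

Derivation:
Drop 1: Z rot0 at col 2 lands with bottom-row=0; cleared 0 line(s) (total 0); column heights now [0 0 2 2 1], max=2
Drop 2: J rot2 at col 0 lands with bottom-row=2; cleared 0 line(s) (total 0); column heights now [4 4 4 2 1], max=4
Drop 3: O rot1 at col 0 lands with bottom-row=4; cleared 0 line(s) (total 0); column heights now [6 6 4 2 1], max=6
Drop 4: L rot0 at col 1 lands with bottom-row=6; cleared 0 line(s) (total 0); column heights now [6 7 7 8 1], max=8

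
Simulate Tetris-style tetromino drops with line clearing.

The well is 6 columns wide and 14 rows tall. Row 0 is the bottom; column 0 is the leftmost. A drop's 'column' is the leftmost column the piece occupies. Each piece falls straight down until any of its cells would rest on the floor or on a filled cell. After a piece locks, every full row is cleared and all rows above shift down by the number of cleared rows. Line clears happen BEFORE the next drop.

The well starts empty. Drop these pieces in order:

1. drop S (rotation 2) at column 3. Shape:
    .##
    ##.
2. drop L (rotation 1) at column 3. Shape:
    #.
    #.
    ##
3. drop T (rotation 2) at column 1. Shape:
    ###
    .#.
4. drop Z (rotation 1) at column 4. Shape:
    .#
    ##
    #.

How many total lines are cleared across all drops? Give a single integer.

Answer: 0

Derivation:
Drop 1: S rot2 at col 3 lands with bottom-row=0; cleared 0 line(s) (total 0); column heights now [0 0 0 1 2 2], max=2
Drop 2: L rot1 at col 3 lands with bottom-row=2; cleared 0 line(s) (total 0); column heights now [0 0 0 5 3 2], max=5
Drop 3: T rot2 at col 1 lands with bottom-row=4; cleared 0 line(s) (total 0); column heights now [0 6 6 6 3 2], max=6
Drop 4: Z rot1 at col 4 lands with bottom-row=3; cleared 0 line(s) (total 0); column heights now [0 6 6 6 5 6], max=6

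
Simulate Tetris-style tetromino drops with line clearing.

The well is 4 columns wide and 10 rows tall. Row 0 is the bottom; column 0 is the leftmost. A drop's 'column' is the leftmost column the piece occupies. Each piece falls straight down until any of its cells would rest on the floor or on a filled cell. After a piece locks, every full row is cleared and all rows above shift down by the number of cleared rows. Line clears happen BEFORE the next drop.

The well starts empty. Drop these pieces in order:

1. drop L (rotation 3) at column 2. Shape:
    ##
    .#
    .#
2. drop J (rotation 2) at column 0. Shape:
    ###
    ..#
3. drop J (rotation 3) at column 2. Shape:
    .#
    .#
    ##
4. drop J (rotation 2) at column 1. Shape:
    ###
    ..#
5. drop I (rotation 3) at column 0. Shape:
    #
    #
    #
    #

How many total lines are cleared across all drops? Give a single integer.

Answer: 0

Derivation:
Drop 1: L rot3 at col 2 lands with bottom-row=0; cleared 0 line(s) (total 0); column heights now [0 0 3 3], max=3
Drop 2: J rot2 at col 0 lands with bottom-row=3; cleared 0 line(s) (total 0); column heights now [5 5 5 3], max=5
Drop 3: J rot3 at col 2 lands with bottom-row=5; cleared 0 line(s) (total 0); column heights now [5 5 6 8], max=8
Drop 4: J rot2 at col 1 lands with bottom-row=8; cleared 0 line(s) (total 0); column heights now [5 10 10 10], max=10
Drop 5: I rot3 at col 0 lands with bottom-row=5; cleared 0 line(s) (total 0); column heights now [9 10 10 10], max=10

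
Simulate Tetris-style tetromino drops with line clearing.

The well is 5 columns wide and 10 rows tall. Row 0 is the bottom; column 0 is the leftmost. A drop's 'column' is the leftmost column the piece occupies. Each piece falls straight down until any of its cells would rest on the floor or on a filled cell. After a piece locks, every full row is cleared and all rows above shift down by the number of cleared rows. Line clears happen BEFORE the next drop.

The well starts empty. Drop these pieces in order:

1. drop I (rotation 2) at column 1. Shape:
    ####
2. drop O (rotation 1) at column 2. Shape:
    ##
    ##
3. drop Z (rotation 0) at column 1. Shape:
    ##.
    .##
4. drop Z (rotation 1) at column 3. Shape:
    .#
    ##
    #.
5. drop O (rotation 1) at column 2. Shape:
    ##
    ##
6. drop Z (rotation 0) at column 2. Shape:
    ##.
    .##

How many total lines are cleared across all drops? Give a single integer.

Answer: 0

Derivation:
Drop 1: I rot2 at col 1 lands with bottom-row=0; cleared 0 line(s) (total 0); column heights now [0 1 1 1 1], max=1
Drop 2: O rot1 at col 2 lands with bottom-row=1; cleared 0 line(s) (total 0); column heights now [0 1 3 3 1], max=3
Drop 3: Z rot0 at col 1 lands with bottom-row=3; cleared 0 line(s) (total 0); column heights now [0 5 5 4 1], max=5
Drop 4: Z rot1 at col 3 lands with bottom-row=4; cleared 0 line(s) (total 0); column heights now [0 5 5 6 7], max=7
Drop 5: O rot1 at col 2 lands with bottom-row=6; cleared 0 line(s) (total 0); column heights now [0 5 8 8 7], max=8
Drop 6: Z rot0 at col 2 lands with bottom-row=8; cleared 0 line(s) (total 0); column heights now [0 5 10 10 9], max=10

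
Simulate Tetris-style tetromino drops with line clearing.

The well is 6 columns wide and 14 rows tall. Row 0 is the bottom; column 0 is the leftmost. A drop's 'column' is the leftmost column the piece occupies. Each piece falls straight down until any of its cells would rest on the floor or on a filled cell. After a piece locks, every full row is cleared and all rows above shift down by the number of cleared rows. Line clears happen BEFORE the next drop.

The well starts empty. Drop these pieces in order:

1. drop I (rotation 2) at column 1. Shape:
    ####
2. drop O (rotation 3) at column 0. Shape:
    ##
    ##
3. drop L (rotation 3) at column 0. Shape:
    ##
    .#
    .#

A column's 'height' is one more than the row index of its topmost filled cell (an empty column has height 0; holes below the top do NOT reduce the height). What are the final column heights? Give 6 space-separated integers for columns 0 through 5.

Answer: 6 6 1 1 1 0

Derivation:
Drop 1: I rot2 at col 1 lands with bottom-row=0; cleared 0 line(s) (total 0); column heights now [0 1 1 1 1 0], max=1
Drop 2: O rot3 at col 0 lands with bottom-row=1; cleared 0 line(s) (total 0); column heights now [3 3 1 1 1 0], max=3
Drop 3: L rot3 at col 0 lands with bottom-row=3; cleared 0 line(s) (total 0); column heights now [6 6 1 1 1 0], max=6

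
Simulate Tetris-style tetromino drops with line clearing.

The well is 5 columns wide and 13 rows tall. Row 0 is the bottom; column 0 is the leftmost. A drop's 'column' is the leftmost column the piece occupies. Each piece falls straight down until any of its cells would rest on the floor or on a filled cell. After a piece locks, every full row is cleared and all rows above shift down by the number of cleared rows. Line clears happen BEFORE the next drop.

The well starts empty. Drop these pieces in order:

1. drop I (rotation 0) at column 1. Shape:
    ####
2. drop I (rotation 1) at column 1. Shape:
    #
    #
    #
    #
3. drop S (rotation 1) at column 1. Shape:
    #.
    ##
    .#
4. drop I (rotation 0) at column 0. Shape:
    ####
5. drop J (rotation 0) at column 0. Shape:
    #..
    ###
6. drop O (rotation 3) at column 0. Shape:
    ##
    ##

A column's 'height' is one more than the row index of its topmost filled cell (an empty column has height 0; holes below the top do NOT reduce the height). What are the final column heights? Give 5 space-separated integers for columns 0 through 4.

Drop 1: I rot0 at col 1 lands with bottom-row=0; cleared 0 line(s) (total 0); column heights now [0 1 1 1 1], max=1
Drop 2: I rot1 at col 1 lands with bottom-row=1; cleared 0 line(s) (total 0); column heights now [0 5 1 1 1], max=5
Drop 3: S rot1 at col 1 lands with bottom-row=4; cleared 0 line(s) (total 0); column heights now [0 7 6 1 1], max=7
Drop 4: I rot0 at col 0 lands with bottom-row=7; cleared 0 line(s) (total 0); column heights now [8 8 8 8 1], max=8
Drop 5: J rot0 at col 0 lands with bottom-row=8; cleared 0 line(s) (total 0); column heights now [10 9 9 8 1], max=10
Drop 6: O rot3 at col 0 lands with bottom-row=10; cleared 0 line(s) (total 0); column heights now [12 12 9 8 1], max=12

Answer: 12 12 9 8 1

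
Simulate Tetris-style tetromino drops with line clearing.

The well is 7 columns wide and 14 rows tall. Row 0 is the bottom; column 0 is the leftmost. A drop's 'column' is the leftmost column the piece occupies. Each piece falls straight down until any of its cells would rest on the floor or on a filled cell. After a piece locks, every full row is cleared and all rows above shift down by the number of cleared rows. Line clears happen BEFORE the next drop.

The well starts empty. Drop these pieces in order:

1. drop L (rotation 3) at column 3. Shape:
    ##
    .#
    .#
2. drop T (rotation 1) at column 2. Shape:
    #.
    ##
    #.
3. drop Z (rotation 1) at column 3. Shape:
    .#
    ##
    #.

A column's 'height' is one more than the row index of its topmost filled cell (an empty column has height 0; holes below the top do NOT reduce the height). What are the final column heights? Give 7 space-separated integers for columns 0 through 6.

Drop 1: L rot3 at col 3 lands with bottom-row=0; cleared 0 line(s) (total 0); column heights now [0 0 0 3 3 0 0], max=3
Drop 2: T rot1 at col 2 lands with bottom-row=2; cleared 0 line(s) (total 0); column heights now [0 0 5 4 3 0 0], max=5
Drop 3: Z rot1 at col 3 lands with bottom-row=4; cleared 0 line(s) (total 0); column heights now [0 0 5 6 7 0 0], max=7

Answer: 0 0 5 6 7 0 0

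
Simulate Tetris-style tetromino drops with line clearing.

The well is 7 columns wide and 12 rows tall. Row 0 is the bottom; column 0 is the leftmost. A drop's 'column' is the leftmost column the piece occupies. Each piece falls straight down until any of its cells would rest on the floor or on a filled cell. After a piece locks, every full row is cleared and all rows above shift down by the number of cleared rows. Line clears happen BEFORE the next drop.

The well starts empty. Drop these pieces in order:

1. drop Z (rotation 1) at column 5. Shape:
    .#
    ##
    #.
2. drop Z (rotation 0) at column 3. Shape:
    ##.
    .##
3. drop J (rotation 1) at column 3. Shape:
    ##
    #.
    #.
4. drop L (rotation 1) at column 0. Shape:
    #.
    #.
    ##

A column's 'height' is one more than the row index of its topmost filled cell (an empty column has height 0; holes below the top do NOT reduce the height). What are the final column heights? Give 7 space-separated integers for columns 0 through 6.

Answer: 3 1 0 7 7 3 3

Derivation:
Drop 1: Z rot1 at col 5 lands with bottom-row=0; cleared 0 line(s) (total 0); column heights now [0 0 0 0 0 2 3], max=3
Drop 2: Z rot0 at col 3 lands with bottom-row=2; cleared 0 line(s) (total 0); column heights now [0 0 0 4 4 3 3], max=4
Drop 3: J rot1 at col 3 lands with bottom-row=4; cleared 0 line(s) (total 0); column heights now [0 0 0 7 7 3 3], max=7
Drop 4: L rot1 at col 0 lands with bottom-row=0; cleared 0 line(s) (total 0); column heights now [3 1 0 7 7 3 3], max=7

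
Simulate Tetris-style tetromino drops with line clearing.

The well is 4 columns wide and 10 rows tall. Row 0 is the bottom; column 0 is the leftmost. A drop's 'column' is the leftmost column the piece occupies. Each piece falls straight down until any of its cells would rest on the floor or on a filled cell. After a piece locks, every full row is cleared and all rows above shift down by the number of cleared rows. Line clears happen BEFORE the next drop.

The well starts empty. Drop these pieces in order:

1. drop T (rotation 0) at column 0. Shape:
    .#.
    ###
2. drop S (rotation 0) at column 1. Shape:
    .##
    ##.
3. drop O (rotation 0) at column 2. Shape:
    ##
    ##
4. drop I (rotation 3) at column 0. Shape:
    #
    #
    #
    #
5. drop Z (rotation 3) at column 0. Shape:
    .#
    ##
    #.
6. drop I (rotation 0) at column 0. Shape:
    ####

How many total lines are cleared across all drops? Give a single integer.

Answer: 1

Derivation:
Drop 1: T rot0 at col 0 lands with bottom-row=0; cleared 0 line(s) (total 0); column heights now [1 2 1 0], max=2
Drop 2: S rot0 at col 1 lands with bottom-row=2; cleared 0 line(s) (total 0); column heights now [1 3 4 4], max=4
Drop 3: O rot0 at col 2 lands with bottom-row=4; cleared 0 line(s) (total 0); column heights now [1 3 6 6], max=6
Drop 4: I rot3 at col 0 lands with bottom-row=1; cleared 0 line(s) (total 0); column heights now [5 3 6 6], max=6
Drop 5: Z rot3 at col 0 lands with bottom-row=5; cleared 0 line(s) (total 0); column heights now [7 8 6 6], max=8
Drop 6: I rot0 at col 0 lands with bottom-row=8; cleared 1 line(s) (total 1); column heights now [7 8 6 6], max=8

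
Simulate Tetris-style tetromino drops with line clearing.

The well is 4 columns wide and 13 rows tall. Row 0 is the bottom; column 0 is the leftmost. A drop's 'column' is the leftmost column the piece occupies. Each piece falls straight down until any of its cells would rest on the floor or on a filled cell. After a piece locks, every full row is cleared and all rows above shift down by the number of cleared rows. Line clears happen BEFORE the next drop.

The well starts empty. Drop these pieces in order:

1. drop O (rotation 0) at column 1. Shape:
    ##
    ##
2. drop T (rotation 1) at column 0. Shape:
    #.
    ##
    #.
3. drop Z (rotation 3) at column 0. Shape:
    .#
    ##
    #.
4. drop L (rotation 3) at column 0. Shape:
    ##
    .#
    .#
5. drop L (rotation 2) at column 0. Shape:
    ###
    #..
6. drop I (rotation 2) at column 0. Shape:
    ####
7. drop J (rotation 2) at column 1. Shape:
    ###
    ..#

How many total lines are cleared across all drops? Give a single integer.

Drop 1: O rot0 at col 1 lands with bottom-row=0; cleared 0 line(s) (total 0); column heights now [0 2 2 0], max=2
Drop 2: T rot1 at col 0 lands with bottom-row=1; cleared 0 line(s) (total 0); column heights now [4 3 2 0], max=4
Drop 3: Z rot3 at col 0 lands with bottom-row=4; cleared 0 line(s) (total 0); column heights now [6 7 2 0], max=7
Drop 4: L rot3 at col 0 lands with bottom-row=7; cleared 0 line(s) (total 0); column heights now [10 10 2 0], max=10
Drop 5: L rot2 at col 0 lands with bottom-row=10; cleared 0 line(s) (total 0); column heights now [12 12 12 0], max=12
Drop 6: I rot2 at col 0 lands with bottom-row=12; cleared 1 line(s) (total 1); column heights now [12 12 12 0], max=12
Drop 7: J rot2 at col 1 lands with bottom-row=11; cleared 1 line(s) (total 2); column heights now [11 12 12 12], max=12

Answer: 2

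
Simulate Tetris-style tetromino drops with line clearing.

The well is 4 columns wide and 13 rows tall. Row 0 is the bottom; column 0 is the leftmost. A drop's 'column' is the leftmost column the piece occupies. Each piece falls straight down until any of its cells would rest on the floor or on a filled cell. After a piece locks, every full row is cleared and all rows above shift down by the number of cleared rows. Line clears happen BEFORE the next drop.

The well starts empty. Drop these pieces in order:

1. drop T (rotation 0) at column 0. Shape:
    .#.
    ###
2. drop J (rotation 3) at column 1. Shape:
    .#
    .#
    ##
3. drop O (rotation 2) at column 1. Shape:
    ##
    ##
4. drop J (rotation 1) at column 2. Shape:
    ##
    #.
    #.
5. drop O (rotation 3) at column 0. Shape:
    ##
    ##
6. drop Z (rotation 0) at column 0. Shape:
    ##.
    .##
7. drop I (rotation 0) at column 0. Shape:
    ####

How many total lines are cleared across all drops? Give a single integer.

Drop 1: T rot0 at col 0 lands with bottom-row=0; cleared 0 line(s) (total 0); column heights now [1 2 1 0], max=2
Drop 2: J rot3 at col 1 lands with bottom-row=2; cleared 0 line(s) (total 0); column heights now [1 3 5 0], max=5
Drop 3: O rot2 at col 1 lands with bottom-row=5; cleared 0 line(s) (total 0); column heights now [1 7 7 0], max=7
Drop 4: J rot1 at col 2 lands with bottom-row=7; cleared 0 line(s) (total 0); column heights now [1 7 10 10], max=10
Drop 5: O rot3 at col 0 lands with bottom-row=7; cleared 0 line(s) (total 0); column heights now [9 9 10 10], max=10
Drop 6: Z rot0 at col 0 lands with bottom-row=10; cleared 0 line(s) (total 0); column heights now [12 12 11 10], max=12
Drop 7: I rot0 at col 0 lands with bottom-row=12; cleared 1 line(s) (total 1); column heights now [12 12 11 10], max=12

Answer: 1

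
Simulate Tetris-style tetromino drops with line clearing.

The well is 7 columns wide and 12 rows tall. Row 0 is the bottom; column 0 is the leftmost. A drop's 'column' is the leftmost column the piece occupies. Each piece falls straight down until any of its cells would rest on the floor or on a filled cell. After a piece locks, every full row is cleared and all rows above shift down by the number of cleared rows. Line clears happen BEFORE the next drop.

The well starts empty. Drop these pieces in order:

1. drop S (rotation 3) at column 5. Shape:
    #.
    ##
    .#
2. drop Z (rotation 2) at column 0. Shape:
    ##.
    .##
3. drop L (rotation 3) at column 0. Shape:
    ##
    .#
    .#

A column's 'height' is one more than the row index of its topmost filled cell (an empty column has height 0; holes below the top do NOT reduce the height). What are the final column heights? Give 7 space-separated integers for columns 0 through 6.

Answer: 5 5 1 0 0 3 2

Derivation:
Drop 1: S rot3 at col 5 lands with bottom-row=0; cleared 0 line(s) (total 0); column heights now [0 0 0 0 0 3 2], max=3
Drop 2: Z rot2 at col 0 lands with bottom-row=0; cleared 0 line(s) (total 0); column heights now [2 2 1 0 0 3 2], max=3
Drop 3: L rot3 at col 0 lands with bottom-row=2; cleared 0 line(s) (total 0); column heights now [5 5 1 0 0 3 2], max=5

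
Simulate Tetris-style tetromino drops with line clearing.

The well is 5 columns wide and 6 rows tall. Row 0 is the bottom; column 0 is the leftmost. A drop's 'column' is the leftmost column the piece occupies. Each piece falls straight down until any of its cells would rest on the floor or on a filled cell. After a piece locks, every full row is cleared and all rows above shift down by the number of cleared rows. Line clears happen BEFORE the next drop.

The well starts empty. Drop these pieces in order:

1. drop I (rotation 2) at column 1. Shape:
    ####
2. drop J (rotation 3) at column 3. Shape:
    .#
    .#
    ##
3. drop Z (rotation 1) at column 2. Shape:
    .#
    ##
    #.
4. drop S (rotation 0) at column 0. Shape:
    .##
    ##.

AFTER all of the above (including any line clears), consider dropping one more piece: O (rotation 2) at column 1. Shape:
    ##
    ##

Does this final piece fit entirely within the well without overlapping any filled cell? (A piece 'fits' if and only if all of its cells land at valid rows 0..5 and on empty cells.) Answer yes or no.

Answer: yes

Derivation:
Drop 1: I rot2 at col 1 lands with bottom-row=0; cleared 0 line(s) (total 0); column heights now [0 1 1 1 1], max=1
Drop 2: J rot3 at col 3 lands with bottom-row=1; cleared 0 line(s) (total 0); column heights now [0 1 1 2 4], max=4
Drop 3: Z rot1 at col 2 lands with bottom-row=1; cleared 0 line(s) (total 0); column heights now [0 1 3 4 4], max=4
Drop 4: S rot0 at col 0 lands with bottom-row=2; cleared 1 line(s) (total 1); column heights now [0 3 3 3 3], max=3
Test piece O rot2 at col 1 (width 2): heights before test = [0 3 3 3 3]; fits = True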